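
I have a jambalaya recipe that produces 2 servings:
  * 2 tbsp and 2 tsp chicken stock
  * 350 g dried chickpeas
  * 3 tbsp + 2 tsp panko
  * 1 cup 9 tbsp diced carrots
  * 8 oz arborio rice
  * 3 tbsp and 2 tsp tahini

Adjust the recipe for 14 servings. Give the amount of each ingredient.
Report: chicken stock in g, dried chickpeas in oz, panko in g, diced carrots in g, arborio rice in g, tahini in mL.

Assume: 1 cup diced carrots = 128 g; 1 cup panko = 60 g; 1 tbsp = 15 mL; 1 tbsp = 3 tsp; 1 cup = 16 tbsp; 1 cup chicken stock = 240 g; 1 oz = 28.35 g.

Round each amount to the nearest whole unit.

chicken stock: 280 g; dried chickpeas: 86 oz; panko: 96 g; diced carrots: 1400 g; arborio rice: 1588 g; tahini: 385 mL

Scaling factor: 14/2 = 7.
chicken stock: (2 tbsp + 2 tsp = 8/3 tbsp) × 7 ÷ 16 tbsp/cup × 240 g/cup = 280 g
dried chickpeas: 350 g × 7 ÷ 28.35 g/oz ≈ 86 oz
panko: (3 tbsp + 2 tsp = 11/3 tbsp) × 7 ÷ 16 tbsp/cup × 60 g/cup ≈ 96 g
diced carrots: (1 cup + 9 tbsp = 1.5625 cup) × 7 × 128 g/cup = 1400 g
arborio rice: 8 oz × 7 × 28.35 g/oz ≈ 1588 g
tahini: (3 tbsp + 2 tsp = 11/3 tbsp) × 7 × 15 mL/tbsp = 385 mL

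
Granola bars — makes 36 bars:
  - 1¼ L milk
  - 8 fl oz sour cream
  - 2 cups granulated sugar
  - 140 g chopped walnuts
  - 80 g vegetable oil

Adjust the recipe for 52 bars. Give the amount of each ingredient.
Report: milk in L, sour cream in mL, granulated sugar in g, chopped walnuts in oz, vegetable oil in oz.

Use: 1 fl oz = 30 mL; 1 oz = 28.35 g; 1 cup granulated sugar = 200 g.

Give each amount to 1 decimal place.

milk: 1.8 L; sour cream: 346.7 mL; granulated sugar: 577.8 g; chopped walnuts: 7.1 oz; vegetable oil: 4.1 oz

Scaling factor: 52/36 = 13/9.
milk: 1.25 L × 13/9 ≈ 1.8 L
sour cream: 8 fl oz × 13/9 × 30 mL/fl oz ≈ 346.7 mL
granulated sugar: 2 cup × 13/9 × 200 g/cup ≈ 577.8 g
chopped walnuts: 140 g × 13/9 ÷ 28.35 g/oz ≈ 7.1 oz
vegetable oil: 80 g × 13/9 ÷ 28.35 g/oz ≈ 4.1 oz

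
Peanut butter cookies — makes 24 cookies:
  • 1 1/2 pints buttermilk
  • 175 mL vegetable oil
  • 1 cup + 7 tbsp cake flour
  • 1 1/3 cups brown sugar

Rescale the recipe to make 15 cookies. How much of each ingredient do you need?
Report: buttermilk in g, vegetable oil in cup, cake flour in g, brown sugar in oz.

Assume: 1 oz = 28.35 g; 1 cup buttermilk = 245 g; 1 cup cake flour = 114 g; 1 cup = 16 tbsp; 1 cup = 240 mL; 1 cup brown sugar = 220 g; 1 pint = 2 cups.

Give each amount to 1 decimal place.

buttermilk: 459.4 g; vegetable oil: 0.5 cup; cake flour: 102.4 g; brown sugar: 6.5 oz

Scaling factor: 15/24 = 5/8 = 0.625.
buttermilk: 1.5 pint × 5/8 × 2 cup/pint × 245 g/cup ≈ 459.4 g
vegetable oil: 175 mL × 5/8 ÷ 240 mL/cup ≈ 0.5 cup
cake flour: (1 cup + 7 tbsp = 1.4375 cup) × 5/8 × 114 g/cup ≈ 102.4 g
brown sugar: 4/3 cup × 5/8 × 220 g/cup ÷ 28.35 g/oz ≈ 6.5 oz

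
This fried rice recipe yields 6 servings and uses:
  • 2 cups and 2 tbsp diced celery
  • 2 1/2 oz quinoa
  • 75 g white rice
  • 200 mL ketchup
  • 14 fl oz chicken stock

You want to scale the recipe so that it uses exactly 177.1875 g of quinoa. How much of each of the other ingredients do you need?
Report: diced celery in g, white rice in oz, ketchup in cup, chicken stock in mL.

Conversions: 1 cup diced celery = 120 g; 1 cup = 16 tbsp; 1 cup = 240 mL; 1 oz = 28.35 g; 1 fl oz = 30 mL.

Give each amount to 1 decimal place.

diced celery: 637.5 g; white rice: 6.6 oz; ketchup: 2.1 cup; chicken stock: 1050.0 mL

The original recipe has 70.875 g of quinoa, so the scaling factor is 177.1875 ÷ 70.875 = 5/2 = 2.5.
diced celery: (2 cup + 2 tbsp = 2.125 cup) × 5/2 × 120 g/cup = 637.5 g
white rice: 75 g × 5/2 ÷ 28.35 g/oz ≈ 6.6 oz
ketchup: 200 mL × 5/2 ÷ 240 mL/cup ≈ 2.1 cup
chicken stock: 14 fl oz × 5/2 × 30 mL/fl oz = 1050.0 mL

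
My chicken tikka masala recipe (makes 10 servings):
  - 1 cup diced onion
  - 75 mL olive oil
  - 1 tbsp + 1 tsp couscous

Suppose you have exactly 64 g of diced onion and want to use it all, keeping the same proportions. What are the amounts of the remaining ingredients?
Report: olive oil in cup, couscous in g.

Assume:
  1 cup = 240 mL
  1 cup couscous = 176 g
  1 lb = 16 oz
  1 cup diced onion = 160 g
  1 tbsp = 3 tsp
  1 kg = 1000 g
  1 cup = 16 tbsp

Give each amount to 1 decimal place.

The original recipe has 160 g of diced onion, so the scaling factor is 64 ÷ 160 = 2/5 = 0.4.
olive oil: 75 mL × 2/5 ÷ 240 mL/cup ≈ 0.1 cup
couscous: (1 tbsp + 1 tsp = 4/3 tbsp) × 2/5 ÷ 16 tbsp/cup × 176 g/cup ≈ 5.9 g

olive oil: 0.1 cup; couscous: 5.9 g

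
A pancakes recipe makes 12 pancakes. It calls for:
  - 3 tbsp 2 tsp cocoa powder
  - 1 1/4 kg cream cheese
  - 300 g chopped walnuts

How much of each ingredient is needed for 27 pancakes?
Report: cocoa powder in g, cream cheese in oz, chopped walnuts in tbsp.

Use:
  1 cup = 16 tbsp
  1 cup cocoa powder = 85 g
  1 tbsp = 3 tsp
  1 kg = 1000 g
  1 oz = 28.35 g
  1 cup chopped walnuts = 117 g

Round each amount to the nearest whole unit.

Scaling factor: 27/12 = 9/4 = 2.25.
cocoa powder: (3 tbsp + 2 tsp = 11/3 tbsp) × 9/4 ÷ 16 tbsp/cup × 85 g/cup ≈ 44 g
cream cheese: 1.25 kg × 9/4 × 1000 g/kg ÷ 28.35 g/oz ≈ 99 oz
chopped walnuts: 300 g × 9/4 ÷ 117 g/cup × 16 tbsp/cup ≈ 92 tbsp

cocoa powder: 44 g; cream cheese: 99 oz; chopped walnuts: 92 tbsp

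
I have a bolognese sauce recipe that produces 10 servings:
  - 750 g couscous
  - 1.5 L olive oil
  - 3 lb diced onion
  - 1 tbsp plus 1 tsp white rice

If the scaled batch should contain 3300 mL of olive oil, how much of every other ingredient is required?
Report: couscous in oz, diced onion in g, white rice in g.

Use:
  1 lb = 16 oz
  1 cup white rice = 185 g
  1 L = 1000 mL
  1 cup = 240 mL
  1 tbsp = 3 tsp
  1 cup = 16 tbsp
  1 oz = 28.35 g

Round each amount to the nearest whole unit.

couscous: 58 oz; diced onion: 2994 g; white rice: 34 g

The original recipe has 1500 mL of olive oil, so the scaling factor is 3300 ÷ 1500 = 11/5 = 2.2.
couscous: 750 g × 11/5 ÷ 28.35 g/oz ≈ 58 oz
diced onion: 3 lb × 11/5 × 16 oz/lb × 28.35 g/oz ≈ 2994 g
white rice: (1 tbsp + 1 tsp = 4/3 tbsp) × 11/5 ÷ 16 tbsp/cup × 185 g/cup ≈ 34 g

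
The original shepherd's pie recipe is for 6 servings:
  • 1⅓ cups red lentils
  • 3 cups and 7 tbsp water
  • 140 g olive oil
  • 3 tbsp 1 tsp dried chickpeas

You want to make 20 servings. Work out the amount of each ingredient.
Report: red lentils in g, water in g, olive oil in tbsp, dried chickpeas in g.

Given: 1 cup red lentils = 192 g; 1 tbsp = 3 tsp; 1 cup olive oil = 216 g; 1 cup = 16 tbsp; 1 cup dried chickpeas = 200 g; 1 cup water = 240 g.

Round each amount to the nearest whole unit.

red lentils: 853 g; water: 2750 g; olive oil: 35 tbsp; dried chickpeas: 139 g

Scaling factor: 20/6 = 10/3.
red lentils: 4/3 cup × 10/3 × 192 g/cup ≈ 853 g
water: (3 cup + 7 tbsp = 3.4375 cup) × 10/3 × 240 g/cup = 2750 g
olive oil: 140 g × 10/3 ÷ 216 g/cup × 16 tbsp/cup ≈ 35 tbsp
dried chickpeas: (3 tbsp + 1 tsp = 10/3 tbsp) × 10/3 ÷ 16 tbsp/cup × 200 g/cup ≈ 139 g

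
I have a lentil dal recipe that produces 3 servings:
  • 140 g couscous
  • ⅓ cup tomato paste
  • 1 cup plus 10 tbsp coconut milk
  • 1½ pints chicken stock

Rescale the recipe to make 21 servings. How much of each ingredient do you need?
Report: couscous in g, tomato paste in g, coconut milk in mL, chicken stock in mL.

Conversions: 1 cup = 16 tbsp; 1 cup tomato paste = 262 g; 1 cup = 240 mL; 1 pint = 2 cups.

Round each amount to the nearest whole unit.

Scaling factor: 21/3 = 7.
couscous: 140 g × 7 = 980 g
tomato paste: 1/3 cup × 7 × 262 g/cup ≈ 611 g
coconut milk: (1 cup + 10 tbsp = 1.625 cup) × 7 × 240 mL/cup = 2730 mL
chicken stock: 1.5 pint × 7 × 2 cup/pint × 240 mL/cup = 5040 mL

couscous: 980 g; tomato paste: 611 g; coconut milk: 2730 mL; chicken stock: 5040 mL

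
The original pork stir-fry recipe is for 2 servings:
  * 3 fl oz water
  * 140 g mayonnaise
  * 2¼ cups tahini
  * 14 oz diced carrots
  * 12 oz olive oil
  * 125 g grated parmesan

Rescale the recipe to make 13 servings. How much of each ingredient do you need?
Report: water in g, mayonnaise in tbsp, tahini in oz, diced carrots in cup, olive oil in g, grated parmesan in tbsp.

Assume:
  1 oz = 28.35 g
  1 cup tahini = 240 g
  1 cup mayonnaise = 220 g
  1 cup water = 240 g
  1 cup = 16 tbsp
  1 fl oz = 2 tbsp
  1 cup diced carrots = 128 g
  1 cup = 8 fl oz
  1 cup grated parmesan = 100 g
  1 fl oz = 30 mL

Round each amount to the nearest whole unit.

water: 585 g; mayonnaise: 66 tbsp; tahini: 124 oz; diced carrots: 20 cup; olive oil: 2211 g; grated parmesan: 130 tbsp

Scaling factor: 13/2 = 6.5.
water: 3 fl oz × 13/2 ÷ 8 fl oz/cup × 240 g/cup = 585 g
mayonnaise: 140 g × 13/2 ÷ 220 g/cup × 16 tbsp/cup ≈ 66 tbsp
tahini: 2.25 cup × 13/2 × 240 g/cup ÷ 28.35 g/oz ≈ 124 oz
diced carrots: 14 oz × 13/2 × 28.35 g/oz ÷ 128 g/cup ≈ 20 cup
olive oil: 12 oz × 13/2 × 28.35 g/oz ≈ 2211 g
grated parmesan: 125 g × 13/2 ÷ 100 g/cup × 16 tbsp/cup = 130 tbsp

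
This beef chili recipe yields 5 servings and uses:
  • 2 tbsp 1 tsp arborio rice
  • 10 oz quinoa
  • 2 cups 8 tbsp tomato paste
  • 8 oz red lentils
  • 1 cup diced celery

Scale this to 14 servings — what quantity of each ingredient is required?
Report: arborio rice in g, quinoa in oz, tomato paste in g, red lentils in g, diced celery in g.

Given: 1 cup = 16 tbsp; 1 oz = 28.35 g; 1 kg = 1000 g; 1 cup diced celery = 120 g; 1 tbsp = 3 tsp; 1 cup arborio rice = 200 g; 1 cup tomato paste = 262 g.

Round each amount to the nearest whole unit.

arborio rice: 82 g; quinoa: 28 oz; tomato paste: 1834 g; red lentils: 635 g; diced celery: 336 g

Scaling factor: 14/5 = 2.8.
arborio rice: (2 tbsp + 1 tsp = 7/3 tbsp) × 14/5 ÷ 16 tbsp/cup × 200 g/cup ≈ 82 g
quinoa: 10 oz × 14/5 = 28 oz
tomato paste: (2 cup + 8 tbsp = 2.5 cup) × 14/5 × 262 g/cup = 1834 g
red lentils: 8 oz × 14/5 × 28.35 g/oz ≈ 635 g
diced celery: 1 cup × 14/5 × 120 g/cup = 336 g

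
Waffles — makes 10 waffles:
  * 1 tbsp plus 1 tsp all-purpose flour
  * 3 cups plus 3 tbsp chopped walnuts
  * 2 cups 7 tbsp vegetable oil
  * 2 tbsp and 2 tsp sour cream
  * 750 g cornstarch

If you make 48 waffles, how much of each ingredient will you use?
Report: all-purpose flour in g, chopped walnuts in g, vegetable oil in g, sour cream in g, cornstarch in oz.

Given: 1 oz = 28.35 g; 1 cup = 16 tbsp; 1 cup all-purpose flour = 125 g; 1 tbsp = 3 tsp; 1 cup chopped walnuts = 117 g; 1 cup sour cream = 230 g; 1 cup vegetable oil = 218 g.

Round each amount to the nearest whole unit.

Scaling factor: 48/10 = 24/5 = 4.8.
all-purpose flour: (1 tbsp + 1 tsp = 4/3 tbsp) × 24/5 ÷ 16 tbsp/cup × 125 g/cup = 50 g
chopped walnuts: (3 cup + 3 tbsp = 3.1875 cup) × 24/5 × 117 g/cup ≈ 1790 g
vegetable oil: (2 cup + 7 tbsp = 2.4375 cup) × 24/5 × 218 g/cup ≈ 2551 g
sour cream: (2 tbsp + 2 tsp = 8/3 tbsp) × 24/5 ÷ 16 tbsp/cup × 230 g/cup = 184 g
cornstarch: 750 g × 24/5 ÷ 28.35 g/oz ≈ 127 oz

all-purpose flour: 50 g; chopped walnuts: 1790 g; vegetable oil: 2551 g; sour cream: 184 g; cornstarch: 127 oz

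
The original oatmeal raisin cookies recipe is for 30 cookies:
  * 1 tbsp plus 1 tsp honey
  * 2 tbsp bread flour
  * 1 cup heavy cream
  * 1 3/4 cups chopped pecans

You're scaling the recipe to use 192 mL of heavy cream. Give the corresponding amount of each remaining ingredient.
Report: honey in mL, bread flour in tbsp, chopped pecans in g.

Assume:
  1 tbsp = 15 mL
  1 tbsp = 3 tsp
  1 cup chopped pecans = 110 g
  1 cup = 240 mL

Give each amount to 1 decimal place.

honey: 16.0 mL; bread flour: 1.6 tbsp; chopped pecans: 154.0 g

The original recipe has 240 mL of heavy cream, so the scaling factor is 192 ÷ 240 = 4/5 = 0.8.
honey: (1 tbsp + 1 tsp = 4/3 tbsp) × 4/5 × 15 mL/tbsp = 16.0 mL
bread flour: 2 tbsp × 4/5 = 1.6 tbsp
chopped pecans: 1.75 cup × 4/5 × 110 g/cup = 154.0 g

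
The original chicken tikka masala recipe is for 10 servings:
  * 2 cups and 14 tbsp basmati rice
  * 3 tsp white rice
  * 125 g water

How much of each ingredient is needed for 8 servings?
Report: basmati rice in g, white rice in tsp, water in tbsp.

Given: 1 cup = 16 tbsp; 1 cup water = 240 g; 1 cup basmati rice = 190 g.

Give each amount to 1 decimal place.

Scaling factor: 8/10 = 4/5 = 0.8.
basmati rice: (2 cup + 14 tbsp = 2.875 cup) × 4/5 × 190 g/cup = 437.0 g
white rice: 3 tsp × 4/5 = 2.4 tsp
water: 125 g × 4/5 ÷ 240 g/cup × 16 tbsp/cup ≈ 6.7 tbsp

basmati rice: 437.0 g; white rice: 2.4 tsp; water: 6.7 tbsp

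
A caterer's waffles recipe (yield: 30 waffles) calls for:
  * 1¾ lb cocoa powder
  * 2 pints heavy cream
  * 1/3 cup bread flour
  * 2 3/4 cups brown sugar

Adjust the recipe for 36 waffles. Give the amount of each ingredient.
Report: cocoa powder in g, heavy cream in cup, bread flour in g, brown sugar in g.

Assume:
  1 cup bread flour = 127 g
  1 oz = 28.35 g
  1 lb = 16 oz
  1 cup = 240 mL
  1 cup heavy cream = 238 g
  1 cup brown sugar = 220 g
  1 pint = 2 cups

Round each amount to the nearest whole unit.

Scaling factor: 36/30 = 6/5 = 1.2.
cocoa powder: 1.75 lb × 6/5 × 16 oz/lb × 28.35 g/oz ≈ 953 g
heavy cream: 2 pint × 6/5 × 2 cup/pint ≈ 5 cup
bread flour: 1/3 cup × 6/5 × 127 g/cup ≈ 51 g
brown sugar: 2.75 cup × 6/5 × 220 g/cup = 726 g

cocoa powder: 953 g; heavy cream: 5 cup; bread flour: 51 g; brown sugar: 726 g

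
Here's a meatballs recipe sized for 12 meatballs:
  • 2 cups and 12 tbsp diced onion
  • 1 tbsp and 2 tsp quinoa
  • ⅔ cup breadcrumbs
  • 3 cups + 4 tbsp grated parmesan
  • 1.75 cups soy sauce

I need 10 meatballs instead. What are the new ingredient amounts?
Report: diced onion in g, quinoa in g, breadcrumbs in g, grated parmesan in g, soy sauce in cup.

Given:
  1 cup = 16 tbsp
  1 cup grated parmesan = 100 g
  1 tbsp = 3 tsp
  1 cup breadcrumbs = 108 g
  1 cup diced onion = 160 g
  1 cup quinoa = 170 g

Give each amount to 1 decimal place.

Scaling factor: 10/12 = 5/6.
diced onion: (2 cup + 12 tbsp = 2.75 cup) × 5/6 × 160 g/cup ≈ 366.7 g
quinoa: (1 tbsp + 2 tsp = 5/3 tbsp) × 5/6 ÷ 16 tbsp/cup × 170 g/cup ≈ 14.8 g
breadcrumbs: 2/3 cup × 5/6 × 108 g/cup = 60.0 g
grated parmesan: (3 cup + 4 tbsp = 3.25 cup) × 5/6 × 100 g/cup ≈ 270.8 g
soy sauce: 1.75 cup × 5/6 ≈ 1.5 cup

diced onion: 366.7 g; quinoa: 14.8 g; breadcrumbs: 60.0 g; grated parmesan: 270.8 g; soy sauce: 1.5 cup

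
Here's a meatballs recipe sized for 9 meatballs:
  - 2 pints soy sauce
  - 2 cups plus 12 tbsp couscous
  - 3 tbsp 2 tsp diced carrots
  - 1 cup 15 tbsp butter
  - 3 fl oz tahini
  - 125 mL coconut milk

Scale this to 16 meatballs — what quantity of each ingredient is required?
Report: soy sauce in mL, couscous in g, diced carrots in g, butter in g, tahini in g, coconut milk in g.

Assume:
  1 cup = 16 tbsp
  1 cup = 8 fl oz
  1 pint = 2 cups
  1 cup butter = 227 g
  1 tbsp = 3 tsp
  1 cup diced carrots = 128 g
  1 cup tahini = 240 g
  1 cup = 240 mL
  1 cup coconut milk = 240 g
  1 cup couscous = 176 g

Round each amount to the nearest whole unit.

Scaling factor: 16/9.
soy sauce: 2 pint × 16/9 × 2 cup/pint × 240 mL/cup ≈ 1707 mL
couscous: (2 cup + 12 tbsp = 2.75 cup) × 16/9 × 176 g/cup ≈ 860 g
diced carrots: (3 tbsp + 2 tsp = 11/3 tbsp) × 16/9 ÷ 16 tbsp/cup × 128 g/cup ≈ 52 g
butter: (1 cup + 15 tbsp = 1.9375 cup) × 16/9 × 227 g/cup ≈ 782 g
tahini: 3 fl oz × 16/9 ÷ 8 fl oz/cup × 240 g/cup = 160 g
coconut milk: 125 mL × 16/9 ÷ 240 mL/cup × 240 g/cup ≈ 222 g

soy sauce: 1707 mL; couscous: 860 g; diced carrots: 52 g; butter: 782 g; tahini: 160 g; coconut milk: 222 g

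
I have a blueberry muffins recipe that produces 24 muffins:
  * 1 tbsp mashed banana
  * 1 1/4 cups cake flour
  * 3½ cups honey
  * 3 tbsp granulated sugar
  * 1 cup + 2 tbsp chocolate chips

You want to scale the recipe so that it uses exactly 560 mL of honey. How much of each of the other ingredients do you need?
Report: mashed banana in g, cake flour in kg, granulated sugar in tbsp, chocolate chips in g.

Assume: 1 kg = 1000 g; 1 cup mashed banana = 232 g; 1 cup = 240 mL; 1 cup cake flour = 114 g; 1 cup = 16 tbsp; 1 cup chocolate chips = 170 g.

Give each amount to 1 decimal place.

The original recipe has 840 mL of honey, so the scaling factor is 560 ÷ 840 = 2/3.
mashed banana: 1 tbsp × 2/3 ÷ 16 tbsp/cup × 232 g/cup ≈ 9.7 g
cake flour: 1.25 cup × 2/3 × 114 g/cup ÷ 1000 g/kg ≈ 0.1 kg
granulated sugar: 3 tbsp × 2/3 = 2.0 tbsp
chocolate chips: (1 cup + 2 tbsp = 1.125 cup) × 2/3 × 170 g/cup = 127.5 g

mashed banana: 9.7 g; cake flour: 0.1 kg; granulated sugar: 2.0 tbsp; chocolate chips: 127.5 g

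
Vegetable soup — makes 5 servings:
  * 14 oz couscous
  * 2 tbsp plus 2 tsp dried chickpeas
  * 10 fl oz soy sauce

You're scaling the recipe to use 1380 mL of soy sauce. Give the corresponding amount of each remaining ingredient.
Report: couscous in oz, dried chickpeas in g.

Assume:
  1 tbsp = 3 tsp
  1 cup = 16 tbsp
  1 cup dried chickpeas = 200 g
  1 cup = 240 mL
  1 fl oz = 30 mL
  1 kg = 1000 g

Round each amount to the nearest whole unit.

The original recipe has 300 mL of soy sauce, so the scaling factor is 1380 ÷ 300 = 23/5 = 4.6.
couscous: 14 oz × 23/5 ≈ 64 oz
dried chickpeas: (2 tbsp + 2 tsp = 8/3 tbsp) × 23/5 ÷ 16 tbsp/cup × 200 g/cup ≈ 153 g

couscous: 64 oz; dried chickpeas: 153 g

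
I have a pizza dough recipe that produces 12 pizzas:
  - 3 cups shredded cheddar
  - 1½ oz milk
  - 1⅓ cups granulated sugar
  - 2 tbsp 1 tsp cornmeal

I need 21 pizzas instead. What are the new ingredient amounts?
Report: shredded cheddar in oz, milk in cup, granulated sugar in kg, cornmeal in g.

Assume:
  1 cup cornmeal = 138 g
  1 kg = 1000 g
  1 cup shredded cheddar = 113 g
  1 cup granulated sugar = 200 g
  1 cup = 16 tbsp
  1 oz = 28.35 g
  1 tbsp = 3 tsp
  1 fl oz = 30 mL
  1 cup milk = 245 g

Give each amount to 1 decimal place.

Scaling factor: 21/12 = 7/4 = 1.75.
shredded cheddar: 3 cup × 7/4 × 113 g/cup ÷ 28.35 g/oz ≈ 20.9 oz
milk: 1.5 oz × 7/4 × 28.35 g/oz ÷ 245 g/cup ≈ 0.3 cup
granulated sugar: 4/3 cup × 7/4 × 200 g/cup ÷ 1000 g/kg ≈ 0.5 kg
cornmeal: (2 tbsp + 1 tsp = 7/3 tbsp) × 7/4 ÷ 16 tbsp/cup × 138 g/cup ≈ 35.2 g

shredded cheddar: 20.9 oz; milk: 0.3 cup; granulated sugar: 0.5 kg; cornmeal: 35.2 g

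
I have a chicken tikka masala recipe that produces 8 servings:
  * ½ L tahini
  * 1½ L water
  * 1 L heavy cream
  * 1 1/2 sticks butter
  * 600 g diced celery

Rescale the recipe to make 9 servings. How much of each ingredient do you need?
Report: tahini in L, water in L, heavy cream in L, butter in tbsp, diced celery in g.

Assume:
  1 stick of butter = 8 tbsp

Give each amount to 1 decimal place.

tahini: 0.6 L; water: 1.7 L; heavy cream: 1.1 L; butter: 13.5 tbsp; diced celery: 675.0 g

Scaling factor: 9/8 = 1.125.
tahini: 0.5 L × 9/8 ≈ 0.6 L
water: 1.5 L × 9/8 ≈ 1.7 L
heavy cream: 1 L × 9/8 ≈ 1.1 L
butter: 1.5 stick × 9/8 × 8 tbsp/stick = 13.5 tbsp
diced celery: 600 g × 9/8 = 675.0 g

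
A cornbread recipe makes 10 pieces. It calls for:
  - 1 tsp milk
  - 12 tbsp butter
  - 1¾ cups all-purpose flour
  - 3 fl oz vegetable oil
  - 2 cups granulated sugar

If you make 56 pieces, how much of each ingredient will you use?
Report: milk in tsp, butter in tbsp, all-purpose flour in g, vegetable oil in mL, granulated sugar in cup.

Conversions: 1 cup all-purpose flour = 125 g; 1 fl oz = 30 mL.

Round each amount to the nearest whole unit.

milk: 6 tsp; butter: 67 tbsp; all-purpose flour: 1225 g; vegetable oil: 504 mL; granulated sugar: 11 cup

Scaling factor: 56/10 = 28/5 = 5.6.
milk: 1 tsp × 28/5 ≈ 6 tsp
butter: 12 tbsp × 28/5 ≈ 67 tbsp
all-purpose flour: 1.75 cup × 28/5 × 125 g/cup = 1225 g
vegetable oil: 3 fl oz × 28/5 × 30 mL/fl oz = 504 mL
granulated sugar: 2 cup × 28/5 ≈ 11 cup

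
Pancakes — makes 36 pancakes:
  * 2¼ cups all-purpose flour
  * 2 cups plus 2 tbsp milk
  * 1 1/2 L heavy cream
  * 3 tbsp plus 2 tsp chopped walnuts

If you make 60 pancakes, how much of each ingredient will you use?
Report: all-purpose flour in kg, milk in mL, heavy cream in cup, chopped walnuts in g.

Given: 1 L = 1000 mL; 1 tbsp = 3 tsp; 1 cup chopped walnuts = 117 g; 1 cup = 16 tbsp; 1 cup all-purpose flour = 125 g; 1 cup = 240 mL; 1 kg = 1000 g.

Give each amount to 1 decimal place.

Scaling factor: 60/36 = 5/3.
all-purpose flour: 2.25 cup × 5/3 × 125 g/cup ÷ 1000 g/kg ≈ 0.5 kg
milk: (2 cup + 2 tbsp = 2.125 cup) × 5/3 × 240 mL/cup = 850.0 mL
heavy cream: 1.5 L × 5/3 × 1000 mL/L ÷ 240 mL/cup ≈ 10.4 cup
chopped walnuts: (3 tbsp + 2 tsp = 11/3 tbsp) × 5/3 ÷ 16 tbsp/cup × 117 g/cup ≈ 44.7 g

all-purpose flour: 0.5 kg; milk: 850.0 mL; heavy cream: 10.4 cup; chopped walnuts: 44.7 g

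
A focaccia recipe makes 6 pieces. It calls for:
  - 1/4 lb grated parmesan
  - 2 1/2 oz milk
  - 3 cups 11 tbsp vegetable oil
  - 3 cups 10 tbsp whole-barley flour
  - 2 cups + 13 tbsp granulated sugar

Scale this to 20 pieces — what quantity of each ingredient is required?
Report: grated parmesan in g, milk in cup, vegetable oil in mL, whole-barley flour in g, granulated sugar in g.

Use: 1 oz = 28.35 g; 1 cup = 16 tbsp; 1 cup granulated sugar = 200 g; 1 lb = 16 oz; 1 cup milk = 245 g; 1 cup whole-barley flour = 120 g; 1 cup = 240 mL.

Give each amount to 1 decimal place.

grated parmesan: 378.0 g; milk: 1.0 cup; vegetable oil: 2950.0 mL; whole-barley flour: 1450.0 g; granulated sugar: 1875.0 g

Scaling factor: 20/6 = 10/3.
grated parmesan: 0.25 lb × 10/3 × 16 oz/lb × 28.35 g/oz = 378.0 g
milk: 2.5 oz × 10/3 × 28.35 g/oz ÷ 245 g/cup ≈ 1.0 cup
vegetable oil: (3 cup + 11 tbsp = 3.6875 cup) × 10/3 × 240 mL/cup = 2950.0 mL
whole-barley flour: (3 cup + 10 tbsp = 3.625 cup) × 10/3 × 120 g/cup = 1450.0 g
granulated sugar: (2 cup + 13 tbsp = 2.8125 cup) × 10/3 × 200 g/cup = 1875.0 g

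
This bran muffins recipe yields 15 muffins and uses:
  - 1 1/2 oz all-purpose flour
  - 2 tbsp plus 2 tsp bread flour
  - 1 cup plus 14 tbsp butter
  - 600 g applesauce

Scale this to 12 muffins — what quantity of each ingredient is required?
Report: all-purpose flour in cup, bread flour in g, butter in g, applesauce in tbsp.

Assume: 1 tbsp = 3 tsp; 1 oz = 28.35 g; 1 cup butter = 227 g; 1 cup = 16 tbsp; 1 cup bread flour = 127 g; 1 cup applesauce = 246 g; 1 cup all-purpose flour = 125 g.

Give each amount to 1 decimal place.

all-purpose flour: 0.3 cup; bread flour: 16.9 g; butter: 340.5 g; applesauce: 31.2 tbsp

Scaling factor: 12/15 = 4/5 = 0.8.
all-purpose flour: 1.5 oz × 4/5 × 28.35 g/oz ÷ 125 g/cup ≈ 0.3 cup
bread flour: (2 tbsp + 2 tsp = 8/3 tbsp) × 4/5 ÷ 16 tbsp/cup × 127 g/cup ≈ 16.9 g
butter: (1 cup + 14 tbsp = 1.875 cup) × 4/5 × 227 g/cup = 340.5 g
applesauce: 600 g × 4/5 ÷ 246 g/cup × 16 tbsp/cup ≈ 31.2 tbsp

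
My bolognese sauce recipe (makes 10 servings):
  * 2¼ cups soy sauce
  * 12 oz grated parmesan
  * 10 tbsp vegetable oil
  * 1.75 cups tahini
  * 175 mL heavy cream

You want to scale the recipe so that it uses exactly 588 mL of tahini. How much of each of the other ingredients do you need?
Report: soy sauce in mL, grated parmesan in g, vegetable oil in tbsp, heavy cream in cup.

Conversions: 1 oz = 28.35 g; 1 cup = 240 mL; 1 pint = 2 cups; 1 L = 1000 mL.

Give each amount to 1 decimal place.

The original recipe has 420 mL of tahini, so the scaling factor is 588 ÷ 420 = 7/5 = 1.4.
soy sauce: 2.25 cup × 7/5 × 240 mL/cup = 756.0 mL
grated parmesan: 12 oz × 7/5 × 28.35 g/oz ≈ 476.3 g
vegetable oil: 10 tbsp × 7/5 = 14.0 tbsp
heavy cream: 175 mL × 7/5 ÷ 240 mL/cup ≈ 1.0 cup

soy sauce: 756.0 mL; grated parmesan: 476.3 g; vegetable oil: 14.0 tbsp; heavy cream: 1.0 cup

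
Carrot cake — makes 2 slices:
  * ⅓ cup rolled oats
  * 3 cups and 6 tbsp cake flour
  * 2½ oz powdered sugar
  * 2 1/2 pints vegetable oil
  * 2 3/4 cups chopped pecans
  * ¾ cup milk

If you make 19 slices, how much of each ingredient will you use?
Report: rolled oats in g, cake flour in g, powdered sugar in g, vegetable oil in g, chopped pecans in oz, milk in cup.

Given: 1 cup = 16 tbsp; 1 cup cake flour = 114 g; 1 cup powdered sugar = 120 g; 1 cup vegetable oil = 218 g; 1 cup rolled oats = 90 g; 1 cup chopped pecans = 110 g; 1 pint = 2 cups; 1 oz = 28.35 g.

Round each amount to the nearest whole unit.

rolled oats: 285 g; cake flour: 3655 g; powdered sugar: 673 g; vegetable oil: 10355 g; chopped pecans: 101 oz; milk: 7 cup

Scaling factor: 19/2 = 9.5.
rolled oats: 1/3 cup × 19/2 × 90 g/cup = 285 g
cake flour: (3 cup + 6 tbsp = 3.375 cup) × 19/2 × 114 g/cup ≈ 3655 g
powdered sugar: 2.5 oz × 19/2 × 28.35 g/oz ≈ 673 g
vegetable oil: 2.5 pint × 19/2 × 2 cup/pint × 218 g/cup = 10355 g
chopped pecans: 2.75 cup × 19/2 × 110 g/cup ÷ 28.35 g/oz ≈ 101 oz
milk: 0.75 cup × 19/2 ≈ 7 cup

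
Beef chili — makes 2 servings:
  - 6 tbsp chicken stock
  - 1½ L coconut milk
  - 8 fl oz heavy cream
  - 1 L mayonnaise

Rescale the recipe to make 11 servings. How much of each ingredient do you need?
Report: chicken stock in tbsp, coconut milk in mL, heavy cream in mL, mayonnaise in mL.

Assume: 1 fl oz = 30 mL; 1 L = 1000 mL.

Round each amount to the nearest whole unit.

Scaling factor: 11/2 = 5.5.
chicken stock: 6 tbsp × 11/2 = 33 tbsp
coconut milk: 1.5 L × 11/2 × 1000 mL/L = 8250 mL
heavy cream: 8 fl oz × 11/2 × 30 mL/fl oz = 1320 mL
mayonnaise: 1 L × 11/2 × 1000 mL/L = 5500 mL

chicken stock: 33 tbsp; coconut milk: 8250 mL; heavy cream: 1320 mL; mayonnaise: 5500 mL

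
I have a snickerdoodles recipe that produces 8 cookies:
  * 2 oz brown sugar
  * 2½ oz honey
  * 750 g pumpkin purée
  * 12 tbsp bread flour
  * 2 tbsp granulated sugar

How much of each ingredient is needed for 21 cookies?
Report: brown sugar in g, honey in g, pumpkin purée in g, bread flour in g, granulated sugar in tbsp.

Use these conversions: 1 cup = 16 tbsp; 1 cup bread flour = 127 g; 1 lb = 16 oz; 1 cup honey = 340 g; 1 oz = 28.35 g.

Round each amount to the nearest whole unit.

brown sugar: 149 g; honey: 186 g; pumpkin purée: 1969 g; bread flour: 250 g; granulated sugar: 5 tbsp

Scaling factor: 21/8 = 2.625.
brown sugar: 2 oz × 21/8 × 28.35 g/oz ≈ 149 g
honey: 2.5 oz × 21/8 × 28.35 g/oz ≈ 186 g
pumpkin purée: 750 g × 21/8 ≈ 1969 g
bread flour: 12 tbsp × 21/8 ÷ 16 tbsp/cup × 127 g/cup ≈ 250 g
granulated sugar: 2 tbsp × 21/8 ≈ 5 tbsp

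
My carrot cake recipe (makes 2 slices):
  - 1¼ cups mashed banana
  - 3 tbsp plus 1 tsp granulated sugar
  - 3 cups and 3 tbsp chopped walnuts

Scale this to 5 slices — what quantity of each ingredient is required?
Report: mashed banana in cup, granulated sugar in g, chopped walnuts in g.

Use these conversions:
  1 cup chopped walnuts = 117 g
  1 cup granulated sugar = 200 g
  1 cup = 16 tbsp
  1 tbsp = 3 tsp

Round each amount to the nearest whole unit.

Scaling factor: 5/2 = 2.5.
mashed banana: 1.25 cup × 5/2 ≈ 3 cup
granulated sugar: (3 tbsp + 1 tsp = 10/3 tbsp) × 5/2 ÷ 16 tbsp/cup × 200 g/cup ≈ 104 g
chopped walnuts: (3 cup + 3 tbsp = 3.1875 cup) × 5/2 × 117 g/cup ≈ 932 g

mashed banana: 3 cup; granulated sugar: 104 g; chopped walnuts: 932 g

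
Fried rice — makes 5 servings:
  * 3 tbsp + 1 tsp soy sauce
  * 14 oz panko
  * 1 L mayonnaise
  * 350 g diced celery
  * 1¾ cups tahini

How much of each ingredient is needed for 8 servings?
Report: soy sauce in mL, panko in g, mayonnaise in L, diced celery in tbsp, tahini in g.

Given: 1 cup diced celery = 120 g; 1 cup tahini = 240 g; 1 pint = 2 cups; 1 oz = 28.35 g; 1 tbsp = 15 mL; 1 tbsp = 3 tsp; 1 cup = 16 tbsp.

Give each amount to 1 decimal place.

soy sauce: 80.0 mL; panko: 635.0 g; mayonnaise: 1.6 L; diced celery: 74.7 tbsp; tahini: 672.0 g

Scaling factor: 8/5 = 1.6.
soy sauce: (3 tbsp + 1 tsp = 10/3 tbsp) × 8/5 × 15 mL/tbsp = 80.0 mL
panko: 14 oz × 8/5 × 28.35 g/oz ≈ 635.0 g
mayonnaise: 1 L × 8/5 = 1.6 L
diced celery: 350 g × 8/5 ÷ 120 g/cup × 16 tbsp/cup ≈ 74.7 tbsp
tahini: 1.75 cup × 8/5 × 240 g/cup = 672.0 g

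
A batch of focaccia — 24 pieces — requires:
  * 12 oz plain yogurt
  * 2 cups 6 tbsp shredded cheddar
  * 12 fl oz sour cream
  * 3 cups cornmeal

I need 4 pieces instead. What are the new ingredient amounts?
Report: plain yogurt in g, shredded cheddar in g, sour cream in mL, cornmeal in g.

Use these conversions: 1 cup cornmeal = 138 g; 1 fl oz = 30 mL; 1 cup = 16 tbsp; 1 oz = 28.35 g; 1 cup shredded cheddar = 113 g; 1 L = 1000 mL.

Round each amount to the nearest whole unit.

plain yogurt: 57 g; shredded cheddar: 45 g; sour cream: 60 mL; cornmeal: 69 g

Scaling factor: 4/24 = 1/6.
plain yogurt: 12 oz × 1/6 × 28.35 g/oz ≈ 57 g
shredded cheddar: (2 cup + 6 tbsp = 2.375 cup) × 1/6 × 113 g/cup ≈ 45 g
sour cream: 12 fl oz × 1/6 × 30 mL/fl oz = 60 mL
cornmeal: 3 cup × 1/6 × 138 g/cup = 69 g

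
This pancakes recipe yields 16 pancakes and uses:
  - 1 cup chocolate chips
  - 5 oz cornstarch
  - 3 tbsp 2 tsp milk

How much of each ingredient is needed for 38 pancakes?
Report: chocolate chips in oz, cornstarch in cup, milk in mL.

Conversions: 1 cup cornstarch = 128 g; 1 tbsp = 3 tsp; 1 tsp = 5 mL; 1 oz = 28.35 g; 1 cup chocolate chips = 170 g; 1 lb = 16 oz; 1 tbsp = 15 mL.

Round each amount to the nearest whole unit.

Scaling factor: 38/16 = 19/8 = 2.375.
chocolate chips: 1 cup × 19/8 × 170 g/cup ÷ 28.35 g/oz ≈ 14 oz
cornstarch: 5 oz × 19/8 × 28.35 g/oz ÷ 128 g/cup ≈ 3 cup
milk: (3 tbsp + 2 tsp = 11/3 tbsp) × 19/8 × 15 mL/tbsp ≈ 131 mL

chocolate chips: 14 oz; cornstarch: 3 cup; milk: 131 mL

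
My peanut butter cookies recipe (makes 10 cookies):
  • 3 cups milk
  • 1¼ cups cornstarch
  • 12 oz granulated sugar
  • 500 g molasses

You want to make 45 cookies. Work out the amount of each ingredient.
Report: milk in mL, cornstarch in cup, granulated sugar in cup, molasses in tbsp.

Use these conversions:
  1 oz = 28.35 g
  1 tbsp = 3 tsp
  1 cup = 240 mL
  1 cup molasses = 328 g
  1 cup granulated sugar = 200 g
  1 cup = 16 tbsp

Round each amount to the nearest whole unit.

Scaling factor: 45/10 = 9/2 = 4.5.
milk: 3 cup × 9/2 × 240 mL/cup = 3240 mL
cornstarch: 1.25 cup × 9/2 ≈ 6 cup
granulated sugar: 12 oz × 9/2 × 28.35 g/oz ÷ 200 g/cup ≈ 8 cup
molasses: 500 g × 9/2 ÷ 328 g/cup × 16 tbsp/cup ≈ 110 tbsp

milk: 3240 mL; cornstarch: 6 cup; granulated sugar: 8 cup; molasses: 110 tbsp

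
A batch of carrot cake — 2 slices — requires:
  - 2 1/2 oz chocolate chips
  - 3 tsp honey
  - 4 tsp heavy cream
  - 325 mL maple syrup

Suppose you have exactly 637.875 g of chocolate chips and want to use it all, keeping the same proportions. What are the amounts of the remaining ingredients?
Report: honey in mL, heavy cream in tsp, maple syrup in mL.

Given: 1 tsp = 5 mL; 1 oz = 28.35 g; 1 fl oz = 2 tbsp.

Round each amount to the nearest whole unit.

honey: 135 mL; heavy cream: 36 tsp; maple syrup: 2925 mL

The original recipe has 70.875 g of chocolate chips, so the scaling factor is 637.875 ÷ 70.875 = 9.
honey: 3 tsp × 9 × 5 mL/tsp = 135 mL
heavy cream: 4 tsp × 9 = 36 tsp
maple syrup: 325 mL × 9 = 2925 mL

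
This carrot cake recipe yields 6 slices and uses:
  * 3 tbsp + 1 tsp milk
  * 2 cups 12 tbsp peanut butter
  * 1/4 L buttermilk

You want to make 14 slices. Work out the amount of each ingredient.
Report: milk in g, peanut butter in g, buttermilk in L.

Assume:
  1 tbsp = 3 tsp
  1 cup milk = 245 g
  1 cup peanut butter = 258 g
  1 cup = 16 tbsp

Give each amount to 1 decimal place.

Scaling factor: 14/6 = 7/3.
milk: (3 tbsp + 1 tsp = 10/3 tbsp) × 7/3 ÷ 16 tbsp/cup × 245 g/cup ≈ 119.1 g
peanut butter: (2 cup + 12 tbsp = 2.75 cup) × 7/3 × 258 g/cup = 1655.5 g
buttermilk: 0.25 L × 7/3 ≈ 0.6 L

milk: 119.1 g; peanut butter: 1655.5 g; buttermilk: 0.6 L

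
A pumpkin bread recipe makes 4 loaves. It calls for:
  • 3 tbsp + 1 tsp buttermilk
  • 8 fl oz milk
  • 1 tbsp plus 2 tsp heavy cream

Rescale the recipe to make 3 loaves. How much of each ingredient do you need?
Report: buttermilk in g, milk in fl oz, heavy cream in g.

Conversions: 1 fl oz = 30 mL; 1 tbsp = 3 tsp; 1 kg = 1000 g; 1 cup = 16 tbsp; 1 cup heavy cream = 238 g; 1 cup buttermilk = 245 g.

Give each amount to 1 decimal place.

buttermilk: 38.3 g; milk: 6.0 fl oz; heavy cream: 18.6 g

Scaling factor: 3/4 = 0.75.
buttermilk: (3 tbsp + 1 tsp = 10/3 tbsp) × 3/4 ÷ 16 tbsp/cup × 245 g/cup ≈ 38.3 g
milk: 8 fl oz × 3/4 = 6.0 fl oz
heavy cream: (1 tbsp + 2 tsp = 5/3 tbsp) × 3/4 ÷ 16 tbsp/cup × 238 g/cup ≈ 18.6 g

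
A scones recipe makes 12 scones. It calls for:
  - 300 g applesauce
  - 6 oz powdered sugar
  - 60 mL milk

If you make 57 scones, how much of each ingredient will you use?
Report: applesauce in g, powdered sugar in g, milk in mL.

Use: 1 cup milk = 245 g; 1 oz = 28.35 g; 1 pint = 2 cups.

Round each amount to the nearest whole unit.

Scaling factor: 57/12 = 19/4 = 4.75.
applesauce: 300 g × 19/4 = 1425 g
powdered sugar: 6 oz × 19/4 × 28.35 g/oz ≈ 808 g
milk: 60 mL × 19/4 = 285 mL

applesauce: 1425 g; powdered sugar: 808 g; milk: 285 mL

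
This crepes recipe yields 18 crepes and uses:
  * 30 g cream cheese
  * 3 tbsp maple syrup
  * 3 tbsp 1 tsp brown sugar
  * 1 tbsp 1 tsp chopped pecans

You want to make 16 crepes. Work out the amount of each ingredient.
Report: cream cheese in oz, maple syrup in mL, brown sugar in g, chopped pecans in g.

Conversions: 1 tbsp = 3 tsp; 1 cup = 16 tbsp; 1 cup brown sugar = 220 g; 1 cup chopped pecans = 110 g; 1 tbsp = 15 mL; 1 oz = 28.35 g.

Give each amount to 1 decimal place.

Scaling factor: 16/18 = 8/9.
cream cheese: 30 g × 8/9 ÷ 28.35 g/oz ≈ 0.9 oz
maple syrup: 3 tbsp × 8/9 × 15 mL/tbsp = 40.0 mL
brown sugar: (3 tbsp + 1 tsp = 10/3 tbsp) × 8/9 ÷ 16 tbsp/cup × 220 g/cup ≈ 40.7 g
chopped pecans: (1 tbsp + 1 tsp = 4/3 tbsp) × 8/9 ÷ 16 tbsp/cup × 110 g/cup ≈ 8.1 g

cream cheese: 0.9 oz; maple syrup: 40.0 mL; brown sugar: 40.7 g; chopped pecans: 8.1 g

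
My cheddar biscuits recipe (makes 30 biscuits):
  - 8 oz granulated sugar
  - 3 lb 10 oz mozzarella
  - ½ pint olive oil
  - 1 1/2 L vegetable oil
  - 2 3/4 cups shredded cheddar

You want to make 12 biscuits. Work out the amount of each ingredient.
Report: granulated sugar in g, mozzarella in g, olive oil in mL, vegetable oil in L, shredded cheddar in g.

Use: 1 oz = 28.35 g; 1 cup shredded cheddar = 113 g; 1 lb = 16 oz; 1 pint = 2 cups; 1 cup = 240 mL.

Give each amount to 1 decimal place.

granulated sugar: 90.7 g; mozzarella: 657.7 g; olive oil: 96.0 mL; vegetable oil: 0.6 L; shredded cheddar: 124.3 g

Scaling factor: 12/30 = 2/5 = 0.4.
granulated sugar: 8 oz × 2/5 × 28.35 g/oz ≈ 90.7 g
mozzarella: (3 lb + 10 oz = 3.625 lb) × 2/5 × 16 oz/lb × 28.35 g/oz ≈ 657.7 g
olive oil: 0.5 pint × 2/5 × 2 cup/pint × 240 mL/cup = 96.0 mL
vegetable oil: 1.5 L × 2/5 = 0.6 L
shredded cheddar: 2.75 cup × 2/5 × 113 g/cup = 124.3 g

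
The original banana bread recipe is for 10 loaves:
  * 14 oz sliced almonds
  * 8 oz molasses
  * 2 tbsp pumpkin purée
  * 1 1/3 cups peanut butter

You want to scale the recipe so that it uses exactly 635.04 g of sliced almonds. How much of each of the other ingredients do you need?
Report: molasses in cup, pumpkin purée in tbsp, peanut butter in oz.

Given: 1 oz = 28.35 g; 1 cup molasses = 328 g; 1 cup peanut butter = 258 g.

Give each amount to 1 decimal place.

molasses: 1.1 cup; pumpkin purée: 3.2 tbsp; peanut butter: 19.4 oz

The original recipe has 396.9 g of sliced almonds, so the scaling factor is 635.04 ÷ 396.9 = 8/5 = 1.6.
molasses: 8 oz × 8/5 × 28.35 g/oz ÷ 328 g/cup ≈ 1.1 cup
pumpkin purée: 2 tbsp × 8/5 = 3.2 tbsp
peanut butter: 4/3 cup × 8/5 × 258 g/cup ÷ 28.35 g/oz ≈ 19.4 oz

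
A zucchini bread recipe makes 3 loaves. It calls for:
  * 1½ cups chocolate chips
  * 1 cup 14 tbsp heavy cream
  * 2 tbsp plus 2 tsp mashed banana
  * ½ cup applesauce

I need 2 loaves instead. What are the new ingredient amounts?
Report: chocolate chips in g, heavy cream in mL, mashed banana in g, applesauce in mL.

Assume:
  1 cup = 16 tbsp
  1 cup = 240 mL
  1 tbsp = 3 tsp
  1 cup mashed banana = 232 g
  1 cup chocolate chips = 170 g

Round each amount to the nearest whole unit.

chocolate chips: 170 g; heavy cream: 300 mL; mashed banana: 26 g; applesauce: 80 mL

Scaling factor: 2/3.
chocolate chips: 1.5 cup × 2/3 × 170 g/cup = 170 g
heavy cream: (1 cup + 14 tbsp = 1.875 cup) × 2/3 × 240 mL/cup = 300 mL
mashed banana: (2 tbsp + 2 tsp = 8/3 tbsp) × 2/3 ÷ 16 tbsp/cup × 232 g/cup ≈ 26 g
applesauce: 0.5 cup × 2/3 × 240 mL/cup = 80 mL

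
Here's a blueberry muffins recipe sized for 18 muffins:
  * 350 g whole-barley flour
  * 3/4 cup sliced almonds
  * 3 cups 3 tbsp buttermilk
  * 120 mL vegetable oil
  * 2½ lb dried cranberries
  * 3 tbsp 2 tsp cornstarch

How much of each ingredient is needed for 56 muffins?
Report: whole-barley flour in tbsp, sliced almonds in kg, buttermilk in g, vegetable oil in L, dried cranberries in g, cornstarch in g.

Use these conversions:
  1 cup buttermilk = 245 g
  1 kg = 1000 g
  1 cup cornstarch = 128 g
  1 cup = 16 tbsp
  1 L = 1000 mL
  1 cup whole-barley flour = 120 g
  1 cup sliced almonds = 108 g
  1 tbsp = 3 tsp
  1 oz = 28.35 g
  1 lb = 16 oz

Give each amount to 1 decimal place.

whole-barley flour: 145.2 tbsp; sliced almonds: 0.3 kg; buttermilk: 2429.6 g; vegetable oil: 0.4 L; dried cranberries: 3528.0 g; cornstarch: 91.3 g

Scaling factor: 56/18 = 28/9.
whole-barley flour: 350 g × 28/9 ÷ 120 g/cup × 16 tbsp/cup ≈ 145.2 tbsp
sliced almonds: 0.75 cup × 28/9 × 108 g/cup ÷ 1000 g/kg ≈ 0.3 kg
buttermilk: (3 cup + 3 tbsp = 3.1875 cup) × 28/9 × 245 g/cup ≈ 2429.6 g
vegetable oil: 120 mL × 28/9 ÷ 1000 mL/L ≈ 0.4 L
dried cranberries: 2.5 lb × 28/9 × 16 oz/lb × 28.35 g/oz = 3528.0 g
cornstarch: (3 tbsp + 2 tsp = 11/3 tbsp) × 28/9 ÷ 16 tbsp/cup × 128 g/cup ≈ 91.3 g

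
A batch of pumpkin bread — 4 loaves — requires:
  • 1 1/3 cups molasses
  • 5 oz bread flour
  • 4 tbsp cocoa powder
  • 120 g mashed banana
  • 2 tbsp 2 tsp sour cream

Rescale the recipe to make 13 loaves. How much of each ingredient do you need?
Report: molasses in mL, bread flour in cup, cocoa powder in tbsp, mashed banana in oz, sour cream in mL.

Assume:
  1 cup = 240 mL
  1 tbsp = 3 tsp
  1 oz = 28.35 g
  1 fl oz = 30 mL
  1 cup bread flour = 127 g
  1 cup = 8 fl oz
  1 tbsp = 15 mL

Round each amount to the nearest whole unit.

molasses: 1040 mL; bread flour: 4 cup; cocoa powder: 13 tbsp; mashed banana: 14 oz; sour cream: 130 mL

Scaling factor: 13/4 = 3.25.
molasses: 4/3 cup × 13/4 × 240 mL/cup = 1040 mL
bread flour: 5 oz × 13/4 × 28.35 g/oz ÷ 127 g/cup ≈ 4 cup
cocoa powder: 4 tbsp × 13/4 = 13 tbsp
mashed banana: 120 g × 13/4 ÷ 28.35 g/oz ≈ 14 oz
sour cream: (2 tbsp + 2 tsp = 8/3 tbsp) × 13/4 × 15 mL/tbsp = 130 mL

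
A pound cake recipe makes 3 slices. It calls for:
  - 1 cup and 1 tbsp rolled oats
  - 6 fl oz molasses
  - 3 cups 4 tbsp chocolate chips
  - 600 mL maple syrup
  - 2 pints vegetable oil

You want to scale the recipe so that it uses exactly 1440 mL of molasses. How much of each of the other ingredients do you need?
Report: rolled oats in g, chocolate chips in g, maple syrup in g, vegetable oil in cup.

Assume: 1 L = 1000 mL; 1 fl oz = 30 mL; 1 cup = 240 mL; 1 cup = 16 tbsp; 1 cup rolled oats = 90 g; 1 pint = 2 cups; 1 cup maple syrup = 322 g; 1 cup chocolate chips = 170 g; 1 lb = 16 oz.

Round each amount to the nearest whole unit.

rolled oats: 765 g; chocolate chips: 4420 g; maple syrup: 6440 g; vegetable oil: 32 cup

The original recipe has 180 mL of molasses, so the scaling factor is 1440 ÷ 180 = 8.
rolled oats: (1 cup + 1 tbsp = 1.0625 cup) × 8 × 90 g/cup = 765 g
chocolate chips: (3 cup + 4 tbsp = 3.25 cup) × 8 × 170 g/cup = 4420 g
maple syrup: 600 mL × 8 ÷ 240 mL/cup × 322 g/cup = 6440 g
vegetable oil: 2 pint × 8 × 2 cup/pint = 32 cup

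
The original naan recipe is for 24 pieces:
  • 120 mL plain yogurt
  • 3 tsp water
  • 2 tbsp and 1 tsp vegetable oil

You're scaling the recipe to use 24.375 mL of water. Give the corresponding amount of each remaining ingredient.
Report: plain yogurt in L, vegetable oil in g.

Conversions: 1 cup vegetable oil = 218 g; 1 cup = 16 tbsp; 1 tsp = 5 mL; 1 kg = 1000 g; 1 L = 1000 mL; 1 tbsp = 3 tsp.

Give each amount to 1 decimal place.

The original recipe has 15 mL of water, so the scaling factor is 24.375 ÷ 15 = 13/8 = 1.625.
plain yogurt: 120 mL × 13/8 ÷ 1000 mL/L ≈ 0.2 L
vegetable oil: (2 tbsp + 1 tsp = 7/3 tbsp) × 13/8 ÷ 16 tbsp/cup × 218 g/cup ≈ 51.7 g

plain yogurt: 0.2 L; vegetable oil: 51.7 g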